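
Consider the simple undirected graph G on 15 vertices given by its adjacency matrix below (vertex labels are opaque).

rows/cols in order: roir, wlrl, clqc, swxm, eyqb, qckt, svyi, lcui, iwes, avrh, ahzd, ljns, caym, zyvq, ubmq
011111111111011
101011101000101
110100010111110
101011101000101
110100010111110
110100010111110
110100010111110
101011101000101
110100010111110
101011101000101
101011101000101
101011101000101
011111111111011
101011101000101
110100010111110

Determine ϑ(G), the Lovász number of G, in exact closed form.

7

Vertex ubmq has 9 neighbors: roir, wlrl, swxm, lcui, avrh, ahzd, ljns, caym, zyvq.
Vertex roir has 13 neighbors: wlrl, clqc, swxm, eyqb, qckt, svyi, lcui, iwes, avrh, ahzd, ljns, zyvq, ubmq.
N(eyqb) = {roir, wlrl, swxm, lcui, avrh, ahzd, ljns, caym, zyvq}, |N(eyqb)| = 9.
N(svyi) = {roir, wlrl, swxm, lcui, avrh, ahzd, ljns, caym, zyvq}, |N(svyi)| = 9.
G = K_{7,6,2}: α = 7 = χ(Ḡ), so ϑ = 7.
ϑ(G) ≈ 7.000000.
Sandwich: α(G)=7 ≤ ϑ(G)=7 ≤ χ(Ḡ)=7 (collapsed).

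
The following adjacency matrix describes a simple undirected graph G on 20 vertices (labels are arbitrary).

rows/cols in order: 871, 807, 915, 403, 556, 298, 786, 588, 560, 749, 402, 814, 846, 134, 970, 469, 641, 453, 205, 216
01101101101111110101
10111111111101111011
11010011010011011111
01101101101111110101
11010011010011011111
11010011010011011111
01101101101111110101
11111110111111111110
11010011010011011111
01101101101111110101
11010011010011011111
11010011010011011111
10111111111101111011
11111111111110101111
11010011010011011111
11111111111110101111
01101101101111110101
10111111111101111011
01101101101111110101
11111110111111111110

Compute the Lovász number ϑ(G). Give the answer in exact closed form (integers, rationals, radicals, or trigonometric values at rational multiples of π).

7

deg(134) = 18; N(134) = {871, 807, 915, 403, 556, 298, 786, 588, 560, 749, 402, 814, 846, 970, 641, 453, 205, 216}.
deg(560) = 13; N(560) = {871, 807, 403, 786, 588, 749, 846, 134, 469, 641, 453, 205, 216}.
N(915) = {871, 807, 403, 786, 588, 749, 846, 134, 469, 641, 453, 205, 216}, |N(915)| = 13.
Vertex 641 has 14 neighbors: 807, 915, 556, 298, 588, 560, 402, 814, 846, 134, 970, 469, 453, 216.
G = K_{7,6,3,2,2}: α = 7 = χ(Ḡ), so ϑ = 7.
= 7.000000000… (decimal).
7 ≤ 7 ≤ 7: collapsed.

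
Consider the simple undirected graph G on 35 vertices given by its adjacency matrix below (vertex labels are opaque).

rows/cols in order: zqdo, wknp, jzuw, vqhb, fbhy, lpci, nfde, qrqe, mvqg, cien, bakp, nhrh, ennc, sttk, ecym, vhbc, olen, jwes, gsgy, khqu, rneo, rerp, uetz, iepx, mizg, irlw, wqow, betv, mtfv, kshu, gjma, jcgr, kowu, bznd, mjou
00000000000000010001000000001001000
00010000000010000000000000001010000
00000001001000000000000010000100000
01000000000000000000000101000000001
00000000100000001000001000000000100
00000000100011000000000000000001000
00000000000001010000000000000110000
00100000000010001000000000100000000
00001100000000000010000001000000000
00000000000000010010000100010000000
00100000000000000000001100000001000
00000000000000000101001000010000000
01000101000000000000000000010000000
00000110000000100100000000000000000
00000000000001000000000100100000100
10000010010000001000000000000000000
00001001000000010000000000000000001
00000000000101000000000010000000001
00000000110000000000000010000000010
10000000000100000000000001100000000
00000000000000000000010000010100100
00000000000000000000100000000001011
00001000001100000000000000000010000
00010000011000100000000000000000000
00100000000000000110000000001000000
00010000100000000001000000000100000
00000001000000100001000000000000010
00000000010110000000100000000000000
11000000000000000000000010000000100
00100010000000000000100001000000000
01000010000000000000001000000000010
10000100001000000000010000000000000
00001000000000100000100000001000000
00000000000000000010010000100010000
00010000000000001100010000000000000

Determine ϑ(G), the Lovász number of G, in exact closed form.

Vertex wknp has 4 neighbors: vqhb, ennc, mtfv, gjma.
N(vhbc) = {zqdo, nfde, cien, olen}, |N(vhbc)| = 4.
Vertex gjma has 4 neighbors: wknp, nfde, uetz, bznd.
Vertex zqdo has 4 neighbors: vhbc, khqu, mtfv, jcgr.
deg(v) = 4 for all v (|V|=35); this is K(7,3), the Kneser graph.
A has 4 distinct eigenvalues ≈ [4.0, 2.0, -1.0, -3.0].
Lovász: ϑ = −35(-3)/(4+-1*(-3)) = 15.
= 15.000000… (decimal).

15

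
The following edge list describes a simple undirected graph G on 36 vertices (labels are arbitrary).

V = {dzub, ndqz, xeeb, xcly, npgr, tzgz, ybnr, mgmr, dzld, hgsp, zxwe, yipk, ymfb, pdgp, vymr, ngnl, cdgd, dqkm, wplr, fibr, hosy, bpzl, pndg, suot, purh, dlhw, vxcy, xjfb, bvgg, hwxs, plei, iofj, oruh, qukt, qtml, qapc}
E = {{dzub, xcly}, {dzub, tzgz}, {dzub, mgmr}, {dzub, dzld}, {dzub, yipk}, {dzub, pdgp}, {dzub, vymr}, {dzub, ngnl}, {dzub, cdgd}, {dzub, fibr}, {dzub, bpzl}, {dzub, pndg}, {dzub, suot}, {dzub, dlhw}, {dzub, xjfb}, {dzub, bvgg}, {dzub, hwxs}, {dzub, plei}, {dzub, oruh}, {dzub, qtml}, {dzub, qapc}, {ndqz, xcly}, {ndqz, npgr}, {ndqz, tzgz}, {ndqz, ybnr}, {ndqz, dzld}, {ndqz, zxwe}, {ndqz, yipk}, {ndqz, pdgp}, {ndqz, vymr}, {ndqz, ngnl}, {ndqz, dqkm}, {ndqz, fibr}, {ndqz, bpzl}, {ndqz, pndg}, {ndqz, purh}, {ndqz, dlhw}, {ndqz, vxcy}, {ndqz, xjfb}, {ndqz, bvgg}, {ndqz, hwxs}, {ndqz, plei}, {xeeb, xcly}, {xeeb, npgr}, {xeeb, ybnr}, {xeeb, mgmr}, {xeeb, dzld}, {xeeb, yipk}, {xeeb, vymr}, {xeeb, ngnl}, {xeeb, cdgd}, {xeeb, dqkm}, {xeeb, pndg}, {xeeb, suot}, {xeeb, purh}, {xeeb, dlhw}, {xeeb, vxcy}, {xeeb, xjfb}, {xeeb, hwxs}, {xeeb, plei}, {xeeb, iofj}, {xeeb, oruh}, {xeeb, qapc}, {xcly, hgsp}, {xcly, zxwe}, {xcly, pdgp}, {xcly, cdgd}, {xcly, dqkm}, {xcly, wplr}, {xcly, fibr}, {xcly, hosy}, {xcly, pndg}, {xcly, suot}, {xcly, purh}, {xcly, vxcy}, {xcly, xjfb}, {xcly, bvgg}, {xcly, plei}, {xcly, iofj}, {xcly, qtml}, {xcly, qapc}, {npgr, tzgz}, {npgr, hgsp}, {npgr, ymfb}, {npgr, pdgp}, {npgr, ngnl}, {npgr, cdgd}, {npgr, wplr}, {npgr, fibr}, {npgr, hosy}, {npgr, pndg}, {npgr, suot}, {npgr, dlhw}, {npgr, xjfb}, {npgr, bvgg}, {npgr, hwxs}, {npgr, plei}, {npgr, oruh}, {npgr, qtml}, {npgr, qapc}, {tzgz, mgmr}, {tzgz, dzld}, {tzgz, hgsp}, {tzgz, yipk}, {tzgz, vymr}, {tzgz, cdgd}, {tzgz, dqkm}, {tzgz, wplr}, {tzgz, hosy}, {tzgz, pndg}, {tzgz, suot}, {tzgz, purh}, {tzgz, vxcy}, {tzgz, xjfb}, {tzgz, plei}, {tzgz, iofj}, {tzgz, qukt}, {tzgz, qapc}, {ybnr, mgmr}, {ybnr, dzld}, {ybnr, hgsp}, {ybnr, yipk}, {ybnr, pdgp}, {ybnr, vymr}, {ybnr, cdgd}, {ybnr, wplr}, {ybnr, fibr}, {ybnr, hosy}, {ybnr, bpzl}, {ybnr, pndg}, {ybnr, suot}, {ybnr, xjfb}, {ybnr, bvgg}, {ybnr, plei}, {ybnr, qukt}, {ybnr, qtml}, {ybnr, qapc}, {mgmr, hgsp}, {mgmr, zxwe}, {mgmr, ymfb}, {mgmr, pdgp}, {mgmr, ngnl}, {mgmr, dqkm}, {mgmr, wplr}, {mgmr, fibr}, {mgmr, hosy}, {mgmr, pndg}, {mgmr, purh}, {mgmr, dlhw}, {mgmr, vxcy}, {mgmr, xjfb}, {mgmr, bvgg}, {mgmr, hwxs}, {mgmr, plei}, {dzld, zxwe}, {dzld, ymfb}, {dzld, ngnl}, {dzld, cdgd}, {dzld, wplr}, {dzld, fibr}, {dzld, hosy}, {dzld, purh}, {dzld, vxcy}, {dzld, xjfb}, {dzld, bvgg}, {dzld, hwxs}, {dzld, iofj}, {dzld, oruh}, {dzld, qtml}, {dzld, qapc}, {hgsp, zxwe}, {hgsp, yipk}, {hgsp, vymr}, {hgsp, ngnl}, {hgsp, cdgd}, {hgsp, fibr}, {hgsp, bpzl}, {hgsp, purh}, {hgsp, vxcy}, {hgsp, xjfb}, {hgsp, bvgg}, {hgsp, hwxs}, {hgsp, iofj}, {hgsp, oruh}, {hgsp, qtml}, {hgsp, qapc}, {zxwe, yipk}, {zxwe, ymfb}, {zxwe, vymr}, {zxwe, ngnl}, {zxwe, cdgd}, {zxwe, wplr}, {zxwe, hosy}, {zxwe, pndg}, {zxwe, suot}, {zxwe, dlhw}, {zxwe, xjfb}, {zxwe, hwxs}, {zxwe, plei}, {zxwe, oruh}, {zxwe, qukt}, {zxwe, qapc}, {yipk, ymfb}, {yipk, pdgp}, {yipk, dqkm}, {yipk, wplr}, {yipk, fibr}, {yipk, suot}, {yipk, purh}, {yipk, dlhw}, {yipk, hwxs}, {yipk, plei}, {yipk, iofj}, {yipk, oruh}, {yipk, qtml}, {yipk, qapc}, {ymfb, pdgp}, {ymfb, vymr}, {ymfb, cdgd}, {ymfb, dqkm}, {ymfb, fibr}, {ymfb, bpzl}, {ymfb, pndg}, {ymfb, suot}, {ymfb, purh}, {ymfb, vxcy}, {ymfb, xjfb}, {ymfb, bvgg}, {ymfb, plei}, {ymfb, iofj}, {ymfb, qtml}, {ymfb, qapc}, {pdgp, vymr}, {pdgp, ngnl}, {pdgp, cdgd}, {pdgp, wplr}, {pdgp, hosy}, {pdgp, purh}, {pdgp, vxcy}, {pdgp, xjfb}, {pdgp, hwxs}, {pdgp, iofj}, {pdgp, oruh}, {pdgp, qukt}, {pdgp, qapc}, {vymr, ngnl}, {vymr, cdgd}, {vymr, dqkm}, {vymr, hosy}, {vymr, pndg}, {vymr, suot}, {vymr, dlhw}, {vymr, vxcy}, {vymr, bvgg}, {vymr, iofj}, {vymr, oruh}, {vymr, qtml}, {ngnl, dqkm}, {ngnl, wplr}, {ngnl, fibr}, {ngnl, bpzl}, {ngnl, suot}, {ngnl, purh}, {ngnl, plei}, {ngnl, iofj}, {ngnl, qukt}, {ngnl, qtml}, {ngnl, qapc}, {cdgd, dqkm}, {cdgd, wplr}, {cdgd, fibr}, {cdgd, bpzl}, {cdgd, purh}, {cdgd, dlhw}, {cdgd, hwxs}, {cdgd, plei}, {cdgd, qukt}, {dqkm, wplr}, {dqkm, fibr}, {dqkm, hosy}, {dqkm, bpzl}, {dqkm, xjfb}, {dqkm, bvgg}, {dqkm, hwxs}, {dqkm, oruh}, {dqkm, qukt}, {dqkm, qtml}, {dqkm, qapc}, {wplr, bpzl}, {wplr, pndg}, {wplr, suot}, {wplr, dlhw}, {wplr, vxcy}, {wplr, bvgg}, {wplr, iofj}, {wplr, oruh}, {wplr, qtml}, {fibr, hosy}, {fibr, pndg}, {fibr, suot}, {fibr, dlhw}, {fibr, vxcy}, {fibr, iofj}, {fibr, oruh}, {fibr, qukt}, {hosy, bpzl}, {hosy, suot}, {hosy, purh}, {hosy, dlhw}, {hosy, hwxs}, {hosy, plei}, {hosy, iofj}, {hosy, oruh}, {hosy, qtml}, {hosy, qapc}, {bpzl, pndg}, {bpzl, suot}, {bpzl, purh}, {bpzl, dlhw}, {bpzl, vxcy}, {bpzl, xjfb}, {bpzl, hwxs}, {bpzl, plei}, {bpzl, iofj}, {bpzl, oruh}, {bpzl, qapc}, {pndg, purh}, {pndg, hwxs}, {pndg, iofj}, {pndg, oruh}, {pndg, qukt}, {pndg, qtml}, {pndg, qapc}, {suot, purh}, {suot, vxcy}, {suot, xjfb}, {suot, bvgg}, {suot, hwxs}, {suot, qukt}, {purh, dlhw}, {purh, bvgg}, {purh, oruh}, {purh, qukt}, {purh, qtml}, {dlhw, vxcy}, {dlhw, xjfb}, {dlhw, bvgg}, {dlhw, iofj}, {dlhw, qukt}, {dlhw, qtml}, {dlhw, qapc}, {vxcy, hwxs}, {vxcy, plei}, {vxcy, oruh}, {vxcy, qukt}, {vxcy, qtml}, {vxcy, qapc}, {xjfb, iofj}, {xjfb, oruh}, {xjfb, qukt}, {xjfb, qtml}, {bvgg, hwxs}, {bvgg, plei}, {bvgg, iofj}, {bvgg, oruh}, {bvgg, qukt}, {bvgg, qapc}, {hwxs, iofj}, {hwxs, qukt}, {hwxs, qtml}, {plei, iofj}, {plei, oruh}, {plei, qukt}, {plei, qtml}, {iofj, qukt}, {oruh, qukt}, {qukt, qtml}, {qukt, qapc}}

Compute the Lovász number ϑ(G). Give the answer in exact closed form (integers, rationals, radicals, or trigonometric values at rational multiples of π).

8

Vertex ngnl has 21 neighbors: dzub, ndqz, xeeb, npgr, mgmr, dzld, hgsp, zxwe, pdgp, vymr, dqkm, wplr, fibr, bpzl, suot, purh, plei, iofj, qukt, qtml, qapc.
N(mgmr) = {dzub, xeeb, tzgz, ybnr, hgsp, zxwe, ymfb, pdgp, ngnl, dqkm, wplr, fibr, hosy, pndg, purh, dlhw, vxcy, xjfb, bvgg, hwxs, plei}, |N(mgmr)| = 21.
deg(wplr) = 21; N(wplr) = {xcly, npgr, tzgz, ybnr, mgmr, dzld, zxwe, yipk, pdgp, ngnl, cdgd, dqkm, bpzl, pndg, suot, dlhw, vxcy, bvgg, iofj, oruh, qtml}.
deg(plei) = 21; N(plei) = {dzub, ndqz, xeeb, xcly, npgr, tzgz, ybnr, mgmr, zxwe, yipk, ymfb, ngnl, cdgd, hosy, bpzl, vxcy, bvgg, iofj, oruh, qukt, qtml}.
Every vertex has degree 21 (N=36); Kneser K(9,2) on C(9,2)=36 vertices.
The 3 distinct eigenvalues: [21.0, 1.0, -6.0].
λ_max=21, λ_min=-6; ϑ = −36·λ_min/(λ_max−λ_min) = 8.
= 8.000000… (decimal).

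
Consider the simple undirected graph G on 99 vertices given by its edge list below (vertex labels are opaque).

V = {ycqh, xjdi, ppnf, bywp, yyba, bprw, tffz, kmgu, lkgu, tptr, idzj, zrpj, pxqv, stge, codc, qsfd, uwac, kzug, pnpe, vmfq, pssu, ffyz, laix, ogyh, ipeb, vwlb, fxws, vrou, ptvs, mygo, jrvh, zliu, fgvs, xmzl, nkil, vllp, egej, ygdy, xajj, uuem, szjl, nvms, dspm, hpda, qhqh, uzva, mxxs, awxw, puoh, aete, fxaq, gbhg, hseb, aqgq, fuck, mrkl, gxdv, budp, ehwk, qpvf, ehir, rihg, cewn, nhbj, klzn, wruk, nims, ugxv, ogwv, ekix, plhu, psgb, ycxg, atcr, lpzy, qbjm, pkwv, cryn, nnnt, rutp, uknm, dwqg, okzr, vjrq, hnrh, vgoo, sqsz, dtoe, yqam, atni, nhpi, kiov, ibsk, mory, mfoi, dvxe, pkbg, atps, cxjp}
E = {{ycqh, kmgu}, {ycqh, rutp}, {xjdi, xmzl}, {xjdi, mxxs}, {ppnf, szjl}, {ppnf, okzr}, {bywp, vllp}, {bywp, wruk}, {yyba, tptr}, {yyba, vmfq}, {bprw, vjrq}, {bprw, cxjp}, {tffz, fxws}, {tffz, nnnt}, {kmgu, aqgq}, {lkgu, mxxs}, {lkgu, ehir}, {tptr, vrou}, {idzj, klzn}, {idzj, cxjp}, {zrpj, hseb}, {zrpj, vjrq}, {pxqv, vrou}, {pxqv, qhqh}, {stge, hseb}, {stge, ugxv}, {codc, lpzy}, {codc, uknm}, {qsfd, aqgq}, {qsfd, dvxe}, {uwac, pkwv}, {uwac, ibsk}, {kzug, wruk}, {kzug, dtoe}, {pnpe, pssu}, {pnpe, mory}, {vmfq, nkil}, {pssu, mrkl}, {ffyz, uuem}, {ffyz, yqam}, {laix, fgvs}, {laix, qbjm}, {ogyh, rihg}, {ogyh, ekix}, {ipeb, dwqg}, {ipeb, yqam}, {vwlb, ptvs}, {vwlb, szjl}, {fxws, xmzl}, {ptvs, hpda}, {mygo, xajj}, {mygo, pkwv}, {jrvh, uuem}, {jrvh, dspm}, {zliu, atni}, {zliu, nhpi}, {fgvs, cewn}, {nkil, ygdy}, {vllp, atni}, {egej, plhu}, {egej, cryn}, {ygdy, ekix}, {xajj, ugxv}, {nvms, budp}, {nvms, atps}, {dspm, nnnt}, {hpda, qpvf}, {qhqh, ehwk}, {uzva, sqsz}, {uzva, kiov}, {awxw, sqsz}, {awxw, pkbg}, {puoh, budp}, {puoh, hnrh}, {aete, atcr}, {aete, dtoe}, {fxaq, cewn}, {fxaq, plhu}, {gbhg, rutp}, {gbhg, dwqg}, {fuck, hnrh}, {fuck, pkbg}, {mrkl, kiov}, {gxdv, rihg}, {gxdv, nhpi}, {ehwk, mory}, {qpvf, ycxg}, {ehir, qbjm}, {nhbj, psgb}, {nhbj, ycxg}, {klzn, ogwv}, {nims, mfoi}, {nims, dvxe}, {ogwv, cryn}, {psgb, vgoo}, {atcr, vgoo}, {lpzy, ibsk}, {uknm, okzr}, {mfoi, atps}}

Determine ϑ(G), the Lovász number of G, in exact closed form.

Vertex qhqh has 2 neighbors: pxqv, ehwk.
deg(egej) = 2; N(egej) = {plhu, cryn}.
N(vjrq) = {bprw, zrpj}, |N(vjrq)| = 2.
Vertex vrou has 2 neighbors: tptr, pxqv.
Regular of degree 2 on 99 vertices: a single 99-cycle (edge-transitive).
A has 50 distinct eigenvalues ≈ [2.0, 1.996, 1.9839, 1.9639, 1.9359, 1.9001, 1.8567, 1.8059, 1.7477, 1.6825, 1.6105, 1.5321, 1.4475, 1.357, 1.2611, 1.1601, 1.0545, 0.9445, 0.8308, 0.7138, 0.5938, 0.4715, 0.3473, 0.2217, 0.0952, -0.0317, -0.1585, -0.2846, -0.4096, -0.5329, -0.6541, -0.7727, -0.8881, -1.0, -1.1078, -1.2112, -1.3097, -1.4029, -1.4905, -1.5721, -1.6474, -1.716, -1.7777, -1.8322, -1.8794, -1.919, -1.9509, -1.9749, -1.9909, -1.999].
λ_max=2, λ_min=-2*cos(pi/99); ϑ = −99·λ_min/(λ_max−λ_min) = 99*cos(pi/99)/(cos(pi/99) + 1).
ϑ(G) ≈ 49.4875363.
α=49, χ(Ḡ)=50; ϑ=99*cos(pi/99)/(cos(pi/99) + 1) lies between (both strict).

99*cos(pi/99)/(cos(pi/99) + 1)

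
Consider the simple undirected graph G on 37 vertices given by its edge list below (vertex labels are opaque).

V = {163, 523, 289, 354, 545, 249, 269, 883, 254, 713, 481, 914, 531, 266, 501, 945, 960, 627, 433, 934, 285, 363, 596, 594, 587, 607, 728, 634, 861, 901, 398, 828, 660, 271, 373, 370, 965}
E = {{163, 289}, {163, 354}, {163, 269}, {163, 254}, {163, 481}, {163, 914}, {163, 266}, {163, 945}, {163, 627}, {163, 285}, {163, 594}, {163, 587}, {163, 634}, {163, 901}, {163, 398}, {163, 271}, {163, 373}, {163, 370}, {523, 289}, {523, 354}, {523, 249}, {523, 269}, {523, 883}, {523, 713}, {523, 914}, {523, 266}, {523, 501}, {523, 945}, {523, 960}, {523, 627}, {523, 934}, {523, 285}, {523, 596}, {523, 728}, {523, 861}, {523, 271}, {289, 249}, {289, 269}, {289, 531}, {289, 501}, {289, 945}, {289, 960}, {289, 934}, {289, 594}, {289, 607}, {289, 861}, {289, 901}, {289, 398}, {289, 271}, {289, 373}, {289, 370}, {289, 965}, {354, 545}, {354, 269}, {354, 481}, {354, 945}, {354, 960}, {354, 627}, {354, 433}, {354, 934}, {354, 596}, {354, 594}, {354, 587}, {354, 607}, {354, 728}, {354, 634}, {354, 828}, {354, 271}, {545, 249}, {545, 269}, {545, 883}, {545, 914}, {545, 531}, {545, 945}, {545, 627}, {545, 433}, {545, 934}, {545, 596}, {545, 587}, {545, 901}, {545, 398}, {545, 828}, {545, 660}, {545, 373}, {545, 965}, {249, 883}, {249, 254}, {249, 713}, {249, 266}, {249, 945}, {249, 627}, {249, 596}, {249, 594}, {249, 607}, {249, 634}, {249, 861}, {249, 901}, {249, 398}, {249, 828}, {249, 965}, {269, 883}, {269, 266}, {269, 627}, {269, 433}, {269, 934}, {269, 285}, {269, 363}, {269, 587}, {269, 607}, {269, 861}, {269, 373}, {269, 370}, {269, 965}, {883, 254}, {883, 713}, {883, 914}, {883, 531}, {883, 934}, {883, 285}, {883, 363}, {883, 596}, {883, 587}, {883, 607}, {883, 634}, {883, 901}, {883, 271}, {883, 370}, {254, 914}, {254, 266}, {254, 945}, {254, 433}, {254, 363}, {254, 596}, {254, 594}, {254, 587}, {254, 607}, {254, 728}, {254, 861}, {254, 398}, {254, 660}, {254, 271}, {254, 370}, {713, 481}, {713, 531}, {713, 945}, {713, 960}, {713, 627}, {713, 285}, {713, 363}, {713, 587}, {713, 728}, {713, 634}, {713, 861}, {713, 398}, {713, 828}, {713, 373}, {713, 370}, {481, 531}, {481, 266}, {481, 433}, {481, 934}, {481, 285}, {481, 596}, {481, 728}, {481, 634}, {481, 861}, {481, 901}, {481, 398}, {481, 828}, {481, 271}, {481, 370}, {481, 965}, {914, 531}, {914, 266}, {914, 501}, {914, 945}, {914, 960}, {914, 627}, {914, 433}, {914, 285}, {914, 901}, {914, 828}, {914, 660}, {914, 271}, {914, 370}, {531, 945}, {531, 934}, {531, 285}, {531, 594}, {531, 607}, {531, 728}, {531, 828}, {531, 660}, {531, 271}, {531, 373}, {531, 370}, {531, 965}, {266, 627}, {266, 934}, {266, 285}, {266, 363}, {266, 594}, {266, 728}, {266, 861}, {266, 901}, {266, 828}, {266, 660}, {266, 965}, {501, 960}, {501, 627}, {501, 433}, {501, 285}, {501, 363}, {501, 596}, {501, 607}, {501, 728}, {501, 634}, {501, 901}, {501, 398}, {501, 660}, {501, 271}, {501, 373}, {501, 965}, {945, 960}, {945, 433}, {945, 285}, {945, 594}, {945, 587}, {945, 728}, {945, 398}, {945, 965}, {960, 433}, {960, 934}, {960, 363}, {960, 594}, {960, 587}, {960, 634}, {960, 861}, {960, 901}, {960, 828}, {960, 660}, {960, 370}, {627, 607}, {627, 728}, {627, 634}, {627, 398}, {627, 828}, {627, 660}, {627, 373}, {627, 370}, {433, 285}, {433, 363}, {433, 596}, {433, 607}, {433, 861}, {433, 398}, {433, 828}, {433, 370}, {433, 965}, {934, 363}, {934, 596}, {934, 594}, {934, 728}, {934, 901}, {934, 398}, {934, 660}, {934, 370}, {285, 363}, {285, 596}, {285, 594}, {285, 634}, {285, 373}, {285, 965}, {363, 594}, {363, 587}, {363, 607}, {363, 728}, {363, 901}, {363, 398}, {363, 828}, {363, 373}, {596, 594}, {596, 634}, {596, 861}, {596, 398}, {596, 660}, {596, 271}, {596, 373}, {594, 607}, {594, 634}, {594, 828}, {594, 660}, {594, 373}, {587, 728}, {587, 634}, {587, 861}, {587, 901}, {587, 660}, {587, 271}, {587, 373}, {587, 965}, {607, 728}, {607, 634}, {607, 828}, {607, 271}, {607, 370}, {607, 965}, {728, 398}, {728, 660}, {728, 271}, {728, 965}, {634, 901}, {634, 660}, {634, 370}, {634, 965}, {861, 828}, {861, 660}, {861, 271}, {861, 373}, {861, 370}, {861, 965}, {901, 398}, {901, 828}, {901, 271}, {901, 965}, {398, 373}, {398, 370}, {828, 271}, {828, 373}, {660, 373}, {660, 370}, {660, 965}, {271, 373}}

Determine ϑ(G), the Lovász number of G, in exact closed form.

Vertex 883 has 18 neighbors: 523, 545, 249, 269, 254, 713, 914, 531, 934, 285, 363, 596, 587, 607, 634, 901, 271, 370.
deg(398) = 18; N(398) = {163, 289, 545, 249, 254, 713, 481, 501, 945, 627, 433, 934, 363, 596, 728, 901, 373, 370}.
deg(594) = 18; N(594) = {163, 289, 354, 249, 254, 531, 266, 945, 960, 934, 285, 363, 596, 607, 634, 828, 660, 373}.
N(945) = {163, 523, 289, 354, 545, 249, 254, 713, 914, 531, 960, 433, 285, 594, 587, 728, 398, 965}, |N(945)| = 18.
Every vertex has degree 18 (N=37); Paley(37): SR with (k,λ,μ)=(18,8,9).
The 3 distinct eigenvalues: [18.0, 2.541, -3.541].
With N=37: ϑ(G) = 37·(-(-sqrt(37)/2 - 1/2))/(18−(-sqrt(37)/2 - 1/2)) = sqrt(37).
ϑ(G) ≈ 6.08276253.

sqrt(37)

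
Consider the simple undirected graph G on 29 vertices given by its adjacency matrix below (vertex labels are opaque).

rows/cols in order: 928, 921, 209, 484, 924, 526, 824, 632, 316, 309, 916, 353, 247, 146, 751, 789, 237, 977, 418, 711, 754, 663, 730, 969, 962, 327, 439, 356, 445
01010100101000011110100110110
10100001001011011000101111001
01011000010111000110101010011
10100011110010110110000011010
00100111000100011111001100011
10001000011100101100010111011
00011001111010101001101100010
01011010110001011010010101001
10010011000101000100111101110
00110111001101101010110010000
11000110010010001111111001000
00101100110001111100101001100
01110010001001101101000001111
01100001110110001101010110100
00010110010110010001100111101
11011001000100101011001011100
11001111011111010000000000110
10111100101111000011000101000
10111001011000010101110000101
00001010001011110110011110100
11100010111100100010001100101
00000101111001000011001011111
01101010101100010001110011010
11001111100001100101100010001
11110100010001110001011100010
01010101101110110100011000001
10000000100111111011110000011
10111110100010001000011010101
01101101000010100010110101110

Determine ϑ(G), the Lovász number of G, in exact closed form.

N(928) = {921, 484, 526, 316, 916, 789, 237, 977, 418, 754, 969, 962, 439, 356}, |N(928)| = 14.
deg(356) = 14; N(356) = {928, 209, 484, 924, 526, 824, 316, 247, 237, 663, 730, 962, 439, 445}.
N(439) = {928, 316, 353, 247, 146, 751, 789, 237, 418, 711, 754, 663, 356, 445}, |N(439)| = 14.
N(632) = {921, 484, 924, 824, 316, 309, 146, 789, 237, 418, 663, 969, 327, 445}, |N(632)| = 14.
deg(v) = 14 for all v (|V|=29); Paley(29): SR with (k,λ,μ)=(14,6,7).
A has 3 distinct eigenvalues ≈ [14.0, 2.192582, -3.192582].
With N=29: ϑ(G) = 29·(-(-sqrt(29)/2 - 1/2))/(14−(-sqrt(29)/2 - 1/2)) = sqrt(29).
ϑ(G) ≈ 5.385165.

sqrt(29)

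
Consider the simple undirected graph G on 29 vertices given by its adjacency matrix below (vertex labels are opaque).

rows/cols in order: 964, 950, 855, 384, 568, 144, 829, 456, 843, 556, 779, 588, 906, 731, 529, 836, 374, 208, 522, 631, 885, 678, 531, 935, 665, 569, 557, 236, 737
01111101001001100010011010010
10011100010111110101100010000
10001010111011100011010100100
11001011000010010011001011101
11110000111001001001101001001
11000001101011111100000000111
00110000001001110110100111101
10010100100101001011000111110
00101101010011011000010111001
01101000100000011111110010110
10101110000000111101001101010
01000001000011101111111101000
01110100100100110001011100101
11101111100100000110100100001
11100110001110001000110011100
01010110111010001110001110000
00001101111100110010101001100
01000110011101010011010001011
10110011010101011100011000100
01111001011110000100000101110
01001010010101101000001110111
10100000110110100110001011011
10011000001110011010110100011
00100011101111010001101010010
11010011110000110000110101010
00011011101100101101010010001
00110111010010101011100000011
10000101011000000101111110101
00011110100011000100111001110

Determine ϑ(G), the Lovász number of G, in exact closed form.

sqrt(29)

deg(144) = 14; N(144) = {964, 950, 456, 843, 779, 906, 731, 529, 836, 374, 208, 557, 236, 737}.
N(522) = {964, 855, 384, 829, 456, 556, 588, 731, 836, 374, 208, 678, 531, 557}, |N(522)| = 14.
Vertex 731 has 14 neighbors: 964, 950, 855, 568, 144, 829, 456, 843, 588, 208, 522, 885, 935, 737.
deg(529) = 14; N(529) = {964, 950, 855, 144, 829, 779, 588, 906, 374, 885, 678, 665, 569, 557}.
14-regular, N=29; strongly regular (29,14,6,7).
Distinct eigenvalues (to 6 d.p.): [14.0, 2.192582, -3.192582].
ϑ = −N·λ_min/(λ_max−λ_min) = −29·(-sqrt(29)/2 - 1/2)/(14−(-sqrt(29)/2 - 1/2)) = sqrt(29).
ϑ(G) ≈ 5.385164807.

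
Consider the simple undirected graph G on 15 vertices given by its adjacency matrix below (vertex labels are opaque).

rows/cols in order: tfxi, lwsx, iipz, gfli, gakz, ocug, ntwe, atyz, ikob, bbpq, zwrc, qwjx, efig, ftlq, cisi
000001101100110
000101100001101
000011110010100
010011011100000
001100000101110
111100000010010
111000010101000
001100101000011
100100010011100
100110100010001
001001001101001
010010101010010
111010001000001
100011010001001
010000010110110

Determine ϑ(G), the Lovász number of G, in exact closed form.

5

deg(zwrc) = 6; N(zwrc) = {iipz, ocug, ikob, bbpq, qwjx, cisi}.
N(iipz) = {gakz, ocug, ntwe, atyz, zwrc, efig}, |N(iipz)| = 6.
deg(ntwe) = 6; N(ntwe) = {tfxi, lwsx, iipz, atyz, bbpq, qwjx}.
deg(lwsx) = 6; N(lwsx) = {gfli, ocug, ntwe, qwjx, efig, cisi}.
Every vertex has degree 6 (N=15); Kneser-type, 2-subsets of [6].
spec(A) ≈ [6.0, 1.0, -3.0] (distinct, 3 d.p.).
λ_max=6, λ_min=-3; ϑ = −15·λ_min/(λ_max−λ_min) = 5.
= 5.0000000… (decimal).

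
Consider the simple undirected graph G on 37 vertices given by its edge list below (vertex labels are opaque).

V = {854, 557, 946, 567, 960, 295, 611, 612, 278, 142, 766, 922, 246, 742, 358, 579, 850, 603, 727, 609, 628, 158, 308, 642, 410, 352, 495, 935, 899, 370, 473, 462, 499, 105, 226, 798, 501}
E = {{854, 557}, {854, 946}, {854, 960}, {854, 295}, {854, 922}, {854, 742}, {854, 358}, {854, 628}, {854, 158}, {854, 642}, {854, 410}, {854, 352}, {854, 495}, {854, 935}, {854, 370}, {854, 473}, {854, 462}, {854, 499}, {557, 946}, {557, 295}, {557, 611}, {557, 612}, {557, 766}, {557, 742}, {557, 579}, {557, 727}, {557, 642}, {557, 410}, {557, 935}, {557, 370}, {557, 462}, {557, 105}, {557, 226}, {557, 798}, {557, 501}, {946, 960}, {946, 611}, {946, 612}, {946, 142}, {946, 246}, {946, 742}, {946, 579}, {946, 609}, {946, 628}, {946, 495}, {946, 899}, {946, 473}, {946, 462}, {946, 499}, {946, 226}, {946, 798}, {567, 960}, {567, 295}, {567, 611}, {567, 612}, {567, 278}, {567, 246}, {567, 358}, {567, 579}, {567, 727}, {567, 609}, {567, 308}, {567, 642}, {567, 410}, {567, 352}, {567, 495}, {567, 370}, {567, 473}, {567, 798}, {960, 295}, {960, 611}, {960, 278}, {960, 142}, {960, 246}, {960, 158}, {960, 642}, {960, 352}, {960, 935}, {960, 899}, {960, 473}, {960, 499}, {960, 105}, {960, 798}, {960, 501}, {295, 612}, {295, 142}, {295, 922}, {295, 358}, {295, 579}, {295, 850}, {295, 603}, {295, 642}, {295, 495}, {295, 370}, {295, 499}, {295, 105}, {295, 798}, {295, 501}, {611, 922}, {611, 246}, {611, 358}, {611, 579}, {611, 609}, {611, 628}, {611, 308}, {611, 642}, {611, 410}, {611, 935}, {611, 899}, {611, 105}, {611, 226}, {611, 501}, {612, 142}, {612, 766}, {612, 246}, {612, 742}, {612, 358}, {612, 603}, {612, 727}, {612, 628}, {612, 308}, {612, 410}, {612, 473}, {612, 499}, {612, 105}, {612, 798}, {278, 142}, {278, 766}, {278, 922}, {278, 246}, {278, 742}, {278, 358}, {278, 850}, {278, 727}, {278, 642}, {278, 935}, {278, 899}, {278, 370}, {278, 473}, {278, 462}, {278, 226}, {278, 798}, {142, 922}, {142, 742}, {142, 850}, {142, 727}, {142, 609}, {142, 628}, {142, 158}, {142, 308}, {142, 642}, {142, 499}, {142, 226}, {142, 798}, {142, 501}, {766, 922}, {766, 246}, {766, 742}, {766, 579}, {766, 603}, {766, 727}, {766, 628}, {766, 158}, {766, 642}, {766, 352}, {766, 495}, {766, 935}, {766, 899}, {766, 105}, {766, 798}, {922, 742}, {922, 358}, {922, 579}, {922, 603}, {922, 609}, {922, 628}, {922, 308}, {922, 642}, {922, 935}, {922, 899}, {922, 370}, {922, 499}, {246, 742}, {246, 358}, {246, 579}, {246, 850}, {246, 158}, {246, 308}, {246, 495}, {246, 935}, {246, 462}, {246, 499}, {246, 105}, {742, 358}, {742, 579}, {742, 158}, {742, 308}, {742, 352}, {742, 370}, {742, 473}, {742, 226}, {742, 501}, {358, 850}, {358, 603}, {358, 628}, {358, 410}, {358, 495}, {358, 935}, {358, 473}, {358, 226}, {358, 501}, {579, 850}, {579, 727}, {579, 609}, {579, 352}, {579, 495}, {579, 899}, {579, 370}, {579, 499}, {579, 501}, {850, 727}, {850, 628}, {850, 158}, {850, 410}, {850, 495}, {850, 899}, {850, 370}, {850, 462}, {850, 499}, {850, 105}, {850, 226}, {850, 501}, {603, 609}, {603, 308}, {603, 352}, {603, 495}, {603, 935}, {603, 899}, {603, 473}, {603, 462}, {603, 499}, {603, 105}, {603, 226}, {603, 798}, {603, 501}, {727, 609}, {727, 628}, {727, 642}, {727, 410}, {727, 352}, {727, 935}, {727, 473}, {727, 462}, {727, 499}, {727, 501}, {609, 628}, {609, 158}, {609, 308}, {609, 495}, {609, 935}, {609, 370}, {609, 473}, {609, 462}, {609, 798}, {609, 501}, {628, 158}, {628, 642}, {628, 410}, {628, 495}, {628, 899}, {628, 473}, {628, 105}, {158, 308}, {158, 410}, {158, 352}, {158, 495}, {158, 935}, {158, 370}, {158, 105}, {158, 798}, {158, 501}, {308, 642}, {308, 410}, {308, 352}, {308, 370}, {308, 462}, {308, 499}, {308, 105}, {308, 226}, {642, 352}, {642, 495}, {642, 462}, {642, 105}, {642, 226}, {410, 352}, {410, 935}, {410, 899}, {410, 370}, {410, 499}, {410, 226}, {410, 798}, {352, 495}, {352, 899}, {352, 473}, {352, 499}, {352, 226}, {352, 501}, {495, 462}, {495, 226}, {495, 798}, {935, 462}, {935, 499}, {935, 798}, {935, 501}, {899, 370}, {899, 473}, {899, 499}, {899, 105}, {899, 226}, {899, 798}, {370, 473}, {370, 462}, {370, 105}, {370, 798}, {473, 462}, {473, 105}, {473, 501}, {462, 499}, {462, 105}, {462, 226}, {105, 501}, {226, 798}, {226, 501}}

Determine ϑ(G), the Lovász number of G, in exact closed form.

sqrt(37)

deg(462) = 18; N(462) = {854, 557, 946, 278, 246, 850, 603, 727, 609, 308, 642, 495, 935, 370, 473, 499, 105, 226}.
deg(567) = 18; N(567) = {960, 295, 611, 612, 278, 246, 358, 579, 727, 609, 308, 642, 410, 352, 495, 370, 473, 798}.
Vertex 226 has 18 neighbors: 557, 946, 611, 278, 142, 742, 358, 850, 603, 308, 642, 410, 352, 495, 899, 462, 798, 501.
Vertex 358 has 18 neighbors: 854, 567, 295, 611, 612, 278, 922, 246, 742, 850, 603, 628, 410, 495, 935, 473, 226, 501.
Every vertex has degree 18 (N=37); SR(37,18,8,9) — a Paley graph.
A has 3 distinct eigenvalues ≈ [18.0, 2.541381, -3.541381].
ϑ = −N·λ_min/(λ_max−λ_min) = −37·(-sqrt(37)/2 - 1/2)/(18−(-sqrt(37)/2 - 1/2)) = sqrt(37).
≈ 6.082763 (to 6 d.p.).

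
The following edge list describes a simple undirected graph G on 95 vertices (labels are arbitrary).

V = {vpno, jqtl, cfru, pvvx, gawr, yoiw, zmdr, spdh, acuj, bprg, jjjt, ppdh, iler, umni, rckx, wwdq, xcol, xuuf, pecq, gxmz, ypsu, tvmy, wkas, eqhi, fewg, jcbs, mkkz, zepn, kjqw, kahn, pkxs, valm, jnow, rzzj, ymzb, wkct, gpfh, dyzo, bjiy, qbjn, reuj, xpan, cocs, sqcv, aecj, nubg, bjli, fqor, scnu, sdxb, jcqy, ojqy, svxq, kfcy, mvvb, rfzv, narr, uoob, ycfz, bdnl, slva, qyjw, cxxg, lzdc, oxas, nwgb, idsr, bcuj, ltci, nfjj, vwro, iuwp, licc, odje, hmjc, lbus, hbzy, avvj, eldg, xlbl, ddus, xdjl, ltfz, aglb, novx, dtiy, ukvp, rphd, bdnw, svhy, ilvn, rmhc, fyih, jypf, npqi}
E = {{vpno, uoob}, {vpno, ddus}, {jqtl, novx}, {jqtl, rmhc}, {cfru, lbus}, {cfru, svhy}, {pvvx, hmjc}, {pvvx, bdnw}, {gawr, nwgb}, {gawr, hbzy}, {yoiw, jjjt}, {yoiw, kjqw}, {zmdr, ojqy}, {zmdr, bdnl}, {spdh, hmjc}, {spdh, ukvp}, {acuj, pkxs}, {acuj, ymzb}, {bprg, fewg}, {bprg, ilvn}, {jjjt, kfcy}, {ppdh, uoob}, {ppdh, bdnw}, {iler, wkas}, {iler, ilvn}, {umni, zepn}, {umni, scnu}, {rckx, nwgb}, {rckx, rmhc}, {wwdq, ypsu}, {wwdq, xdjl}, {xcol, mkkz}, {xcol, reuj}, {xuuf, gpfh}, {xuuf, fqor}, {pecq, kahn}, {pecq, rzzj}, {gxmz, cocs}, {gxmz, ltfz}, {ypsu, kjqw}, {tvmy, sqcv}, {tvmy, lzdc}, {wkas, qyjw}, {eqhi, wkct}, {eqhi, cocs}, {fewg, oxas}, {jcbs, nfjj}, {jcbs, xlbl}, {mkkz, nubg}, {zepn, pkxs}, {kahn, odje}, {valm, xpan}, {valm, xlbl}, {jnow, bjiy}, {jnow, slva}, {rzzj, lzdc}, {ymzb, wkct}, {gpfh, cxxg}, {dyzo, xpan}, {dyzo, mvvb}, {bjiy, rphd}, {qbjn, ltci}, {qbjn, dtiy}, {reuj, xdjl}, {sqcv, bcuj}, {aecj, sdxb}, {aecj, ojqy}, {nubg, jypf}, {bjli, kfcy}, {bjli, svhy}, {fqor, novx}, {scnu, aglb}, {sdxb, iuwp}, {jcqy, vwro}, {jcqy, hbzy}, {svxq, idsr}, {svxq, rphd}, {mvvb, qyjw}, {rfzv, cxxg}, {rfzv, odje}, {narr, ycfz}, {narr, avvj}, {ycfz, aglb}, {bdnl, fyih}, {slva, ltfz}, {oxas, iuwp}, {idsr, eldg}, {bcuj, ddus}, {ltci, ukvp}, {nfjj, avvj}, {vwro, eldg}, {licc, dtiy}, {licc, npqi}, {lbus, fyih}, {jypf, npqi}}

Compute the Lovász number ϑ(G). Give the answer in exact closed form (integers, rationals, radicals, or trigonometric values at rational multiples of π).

95*cos(pi/95)/(cos(pi/95) + 1)

N(ltfz) = {gxmz, slva}, |N(ltfz)| = 2.
deg(rckx) = 2; N(rckx) = {nwgb, rmhc}.
Vertex rphd has 2 neighbors: bjiy, svxq.
deg(xcol) = 2; N(xcol) = {mkkz, reuj}.
95-vertex 2-regular graph: this is C_{95}, the 95-cycle.
The 48 distinct eigenvalues: [2.0, 1.99563, 1.98253, 1.96076, 1.93042, 1.89163, 1.84458, 1.78946, 1.72651, 1.65602, 1.57828, 1.49364, 1.40247, 1.30517, 1.20216, 1.0939, 0.98085, 0.86351, 0.74239, 0.61803, 0.49097, 0.36176, 0.23097, 0.09917, -0.03307, -0.16516, -0.29653, -0.4266, -0.55481, -0.68059, -0.80339, -0.92268, -1.03794, -1.14866, -1.25435, -1.35456, -1.44885, -1.5368, -1.61803, -1.69219, -1.75895, -1.81801, -1.86913, -1.91207, -1.94665, -1.97272, -1.99017, -1.99891].
−95·(-2*cos(pi/95)) / ((2)−(-2*cos(pi/95))) = 95*cos(pi/95)/(cos(pi/95) + 1) = ϑ(G).
≈ 47.4870113 (to 7 d.p.).
47 ≤ 95*cos(pi/95)/(cos(pi/95) + 1) ≤ 48: both strict.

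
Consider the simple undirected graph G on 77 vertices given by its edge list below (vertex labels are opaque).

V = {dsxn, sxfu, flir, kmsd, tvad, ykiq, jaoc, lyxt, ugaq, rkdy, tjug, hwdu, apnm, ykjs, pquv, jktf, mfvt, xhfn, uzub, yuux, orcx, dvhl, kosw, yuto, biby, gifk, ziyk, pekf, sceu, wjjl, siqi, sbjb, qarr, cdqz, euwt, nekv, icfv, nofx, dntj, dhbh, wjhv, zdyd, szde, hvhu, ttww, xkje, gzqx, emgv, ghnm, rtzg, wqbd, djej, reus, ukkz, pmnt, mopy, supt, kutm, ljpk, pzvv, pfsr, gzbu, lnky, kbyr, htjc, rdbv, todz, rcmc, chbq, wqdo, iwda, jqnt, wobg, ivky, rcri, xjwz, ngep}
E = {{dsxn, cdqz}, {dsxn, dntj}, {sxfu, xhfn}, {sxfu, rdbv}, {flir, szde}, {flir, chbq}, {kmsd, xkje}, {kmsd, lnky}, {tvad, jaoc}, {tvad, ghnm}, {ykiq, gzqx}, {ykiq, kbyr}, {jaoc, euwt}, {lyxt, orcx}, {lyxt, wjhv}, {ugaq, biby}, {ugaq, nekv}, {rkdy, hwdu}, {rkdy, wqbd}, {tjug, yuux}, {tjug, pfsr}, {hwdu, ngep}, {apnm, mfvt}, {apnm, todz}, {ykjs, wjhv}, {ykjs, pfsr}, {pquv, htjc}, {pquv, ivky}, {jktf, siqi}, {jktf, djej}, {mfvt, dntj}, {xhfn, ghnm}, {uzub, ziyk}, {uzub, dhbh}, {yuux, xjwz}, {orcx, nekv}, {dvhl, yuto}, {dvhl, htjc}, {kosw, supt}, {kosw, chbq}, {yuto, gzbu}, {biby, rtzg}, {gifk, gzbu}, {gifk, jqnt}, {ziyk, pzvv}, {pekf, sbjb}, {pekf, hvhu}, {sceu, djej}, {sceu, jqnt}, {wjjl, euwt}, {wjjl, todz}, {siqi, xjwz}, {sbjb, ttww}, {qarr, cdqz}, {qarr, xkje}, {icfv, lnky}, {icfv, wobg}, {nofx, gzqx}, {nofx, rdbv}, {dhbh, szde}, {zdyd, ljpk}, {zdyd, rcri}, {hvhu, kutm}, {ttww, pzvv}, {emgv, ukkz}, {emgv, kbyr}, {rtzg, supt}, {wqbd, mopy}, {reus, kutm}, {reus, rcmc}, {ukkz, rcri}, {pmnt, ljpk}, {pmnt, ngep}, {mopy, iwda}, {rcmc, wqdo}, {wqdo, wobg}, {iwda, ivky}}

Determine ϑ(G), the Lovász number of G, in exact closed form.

77*cos(pi/77)/(cos(pi/77) + 1)

deg(rkdy) = 2; N(rkdy) = {hwdu, wqbd}.
N(yuux) = {tjug, xjwz}, |N(yuux)| = 2.
N(apnm) = {mfvt, todz}, |N(apnm)| = 2.
Vertex sbjb has 2 neighbors: pekf, ttww.
Regular of degree 2 on 77 vertices: connected 2-regular on 77 ⇒ C_{77}.
Distinct eigenvalues (to 6 d.p.): [2.0, 1.993345, 1.973425, 1.940372, 1.894406, 1.835833, 1.765043, 1.682507, 1.588774, 1.484468, 1.370283, 1.24698, 1.115377, 0.976352, 0.83083, 0.679779, 0.524203, 0.36514, 0.203646, 0.040797, -0.122323, -0.28463, -0.445042, -0.602492, -0.755933, -0.904344, -1.046736, -1.182162, -1.309721, -1.428565, -1.537901, -1.637003, -1.725211, -1.801938, -1.866673, -1.918986, -1.958528, -1.985037, -1.998336].
λ_max=2, λ_min=-2*cos(pi/77); ϑ = −77·λ_min/(λ_max−λ_min) = 77*cos(pi/77)/(cos(pi/77) + 1).
= 38.483973469… (decimal).
Check 38 ≤ 77*cos(pi/77)/(cos(pi/77) + 1) ≤ 39: both strict.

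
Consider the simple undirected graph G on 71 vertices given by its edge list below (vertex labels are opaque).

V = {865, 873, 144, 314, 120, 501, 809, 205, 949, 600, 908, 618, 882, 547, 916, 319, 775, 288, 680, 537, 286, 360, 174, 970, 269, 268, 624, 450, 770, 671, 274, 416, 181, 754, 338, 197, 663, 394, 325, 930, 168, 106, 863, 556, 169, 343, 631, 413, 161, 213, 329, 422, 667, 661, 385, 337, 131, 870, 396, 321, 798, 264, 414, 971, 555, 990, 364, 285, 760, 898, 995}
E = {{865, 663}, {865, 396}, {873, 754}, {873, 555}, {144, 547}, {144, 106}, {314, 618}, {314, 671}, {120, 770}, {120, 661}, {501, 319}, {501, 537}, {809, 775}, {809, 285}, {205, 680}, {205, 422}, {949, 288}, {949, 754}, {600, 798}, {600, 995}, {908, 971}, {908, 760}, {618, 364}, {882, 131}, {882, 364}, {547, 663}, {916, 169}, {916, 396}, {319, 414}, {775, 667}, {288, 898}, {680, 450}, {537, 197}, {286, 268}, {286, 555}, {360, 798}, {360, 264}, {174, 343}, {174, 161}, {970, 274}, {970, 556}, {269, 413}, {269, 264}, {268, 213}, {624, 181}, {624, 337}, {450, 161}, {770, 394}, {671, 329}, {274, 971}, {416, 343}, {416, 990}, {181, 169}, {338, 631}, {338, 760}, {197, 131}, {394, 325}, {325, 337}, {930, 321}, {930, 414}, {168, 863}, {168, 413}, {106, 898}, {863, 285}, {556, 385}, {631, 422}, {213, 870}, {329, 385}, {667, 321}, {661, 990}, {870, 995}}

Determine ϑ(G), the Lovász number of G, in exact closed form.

71*cos(pi/71)/(cos(pi/71) + 1)

N(422) = {205, 631}, |N(422)| = 2.
N(197) = {537, 131}, |N(197)| = 2.
N(269) = {413, 264}, |N(269)| = 2.
N(971) = {908, 274}, |N(971)| = 2.
G on 71 vertices is 2-regular; a single 71-cycle (edge-transitive).
A has 36 distinct eigenvalues ≈ [2.0, 1.992174, 1.968756, 1.92993, 1.876, 1.807387, 1.724629, 1.628374, 1.519374, 1.398483, 1.266648, 1.124899, 0.974346, 0.816167, 0.651601, 0.481935, 0.308498, 0.132646, -0.044244, -0.220788, -0.395604, -0.567324, -0.734603, -0.896134, -1.05065, -1.196945, -1.333871, -1.460358, -1.575416, -1.678144, -1.767738, -1.843498, -1.904829, -1.951253, -1.982405, -1.998042].
Lovász (edge-transitive): ϑ = −71·(-2*cos(pi/71))/((2)−(-2*cos(pi/71))) = 71*cos(pi/71)/(cos(pi/71) + 1).
= 35.482618… (decimal).
Sandwich: α(G)=35 ≤ ϑ(G)=71*cos(pi/71)/(cos(pi/71) + 1) ≤ χ(Ḡ)=36 (both strict).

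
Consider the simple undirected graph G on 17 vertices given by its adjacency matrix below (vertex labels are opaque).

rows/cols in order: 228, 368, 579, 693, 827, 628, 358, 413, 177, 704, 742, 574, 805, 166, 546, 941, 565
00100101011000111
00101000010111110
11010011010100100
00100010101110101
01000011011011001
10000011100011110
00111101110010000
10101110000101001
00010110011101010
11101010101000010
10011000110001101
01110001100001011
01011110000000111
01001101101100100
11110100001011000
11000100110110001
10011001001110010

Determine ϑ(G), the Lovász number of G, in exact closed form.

deg(546) = 8; N(546) = {228, 368, 579, 693, 628, 742, 805, 166}.
deg(704) = 8; N(704) = {228, 368, 579, 827, 358, 177, 742, 941}.
Vertex 805 has 8 neighbors: 368, 693, 827, 628, 358, 546, 941, 565.
N(574) = {368, 579, 693, 413, 177, 166, 941, 565}, |N(574)| = 8.
deg(v) = 8 for all v (|V|=17); Paley(17): SR with (k,λ,μ)=(8,3,4).
spec(A) ≈ [8.0, 1.5616, -2.5616] (distinct, 4 d.p.).
ϑ = −N·λ_min/(λ_max−λ_min) = −17·(-sqrt(17)/2 - 1/2)/(8−(-sqrt(17)/2 - 1/2)) = sqrt(17).
≈ 4.12310563 (to 8 d.p.).

sqrt(17)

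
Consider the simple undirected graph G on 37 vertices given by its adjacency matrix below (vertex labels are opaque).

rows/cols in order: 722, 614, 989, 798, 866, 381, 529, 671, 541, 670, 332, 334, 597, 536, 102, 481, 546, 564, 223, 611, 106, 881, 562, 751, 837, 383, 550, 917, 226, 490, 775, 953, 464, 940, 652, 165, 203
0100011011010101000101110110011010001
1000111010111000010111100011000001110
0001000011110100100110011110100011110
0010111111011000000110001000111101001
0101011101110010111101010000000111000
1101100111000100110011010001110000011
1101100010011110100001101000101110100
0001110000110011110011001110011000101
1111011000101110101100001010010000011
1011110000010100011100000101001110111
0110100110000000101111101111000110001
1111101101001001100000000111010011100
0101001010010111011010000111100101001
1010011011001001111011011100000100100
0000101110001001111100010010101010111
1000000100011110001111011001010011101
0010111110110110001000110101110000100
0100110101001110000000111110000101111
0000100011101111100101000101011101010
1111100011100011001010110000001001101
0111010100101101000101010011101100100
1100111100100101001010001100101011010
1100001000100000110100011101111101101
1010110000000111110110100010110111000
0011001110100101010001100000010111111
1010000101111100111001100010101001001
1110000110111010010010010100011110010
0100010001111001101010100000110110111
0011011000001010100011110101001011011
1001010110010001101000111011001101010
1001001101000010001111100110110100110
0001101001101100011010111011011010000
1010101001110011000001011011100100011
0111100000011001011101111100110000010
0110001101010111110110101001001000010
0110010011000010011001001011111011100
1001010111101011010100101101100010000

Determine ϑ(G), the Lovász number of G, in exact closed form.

sqrt(37)

Vertex 881 has 18 neighbors: 722, 614, 866, 381, 529, 671, 332, 536, 481, 223, 106, 837, 383, 226, 775, 464, 940, 165.
deg(106) = 18; N(106) = {614, 989, 798, 381, 671, 332, 597, 536, 481, 611, 881, 751, 550, 917, 226, 775, 953, 652}.
deg(381) = 18; N(381) = {722, 614, 798, 866, 671, 541, 670, 536, 546, 564, 106, 881, 751, 917, 226, 490, 165, 203}.
N(837) = {989, 798, 529, 671, 541, 332, 536, 481, 564, 881, 562, 490, 953, 464, 940, 652, 165, 203}, |N(837)| = 18.
Every vertex has degree 18 (N=37); SR(37,18,8,9) — a Paley graph.
Distinct eigenvalues (to 3 d.p.): [18.0, 2.541, -3.541].
−37·(-sqrt(37)/2 - 1/2) / ((18)−(-sqrt(37)/2 - 1/2)) = sqrt(37) = ϑ(G).
Numerically 6.08276.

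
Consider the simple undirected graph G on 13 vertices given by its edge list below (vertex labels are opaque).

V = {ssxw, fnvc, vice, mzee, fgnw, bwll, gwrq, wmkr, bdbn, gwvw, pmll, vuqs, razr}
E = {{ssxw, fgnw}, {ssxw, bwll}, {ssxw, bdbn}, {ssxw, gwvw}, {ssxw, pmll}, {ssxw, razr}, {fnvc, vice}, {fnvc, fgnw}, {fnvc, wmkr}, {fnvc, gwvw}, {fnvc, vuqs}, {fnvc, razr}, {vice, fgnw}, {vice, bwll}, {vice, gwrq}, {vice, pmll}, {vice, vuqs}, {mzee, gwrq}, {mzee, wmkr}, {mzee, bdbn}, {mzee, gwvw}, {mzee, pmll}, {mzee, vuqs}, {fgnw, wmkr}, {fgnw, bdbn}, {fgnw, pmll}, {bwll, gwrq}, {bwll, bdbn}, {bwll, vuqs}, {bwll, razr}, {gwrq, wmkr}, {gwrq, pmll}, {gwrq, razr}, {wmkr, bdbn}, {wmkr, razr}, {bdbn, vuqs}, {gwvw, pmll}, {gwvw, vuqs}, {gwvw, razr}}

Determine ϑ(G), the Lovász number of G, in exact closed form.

N(gwvw) = {ssxw, fnvc, mzee, pmll, vuqs, razr}, |N(gwvw)| = 6.
Vertex mzee has 6 neighbors: gwrq, wmkr, bdbn, gwvw, pmll, vuqs.
deg(vice) = 6; N(vice) = {fnvc, fgnw, bwll, gwrq, pmll, vuqs}.
deg(gwrq) = 6; N(gwrq) = {vice, mzee, bwll, wmkr, pmll, razr}.
Regular of degree 6 on 13 vertices: Paley(13): SR with (k,λ,μ)=(6,2,3).
A has 3 distinct eigenvalues ≈ [6.0, 1.302776, -2.302776].
Lovász (edge-transitive): ϑ = −13·(-sqrt(13)/2 - 1/2)/((6)−(-sqrt(13)/2 - 1/2)) = sqrt(13).
≈ 3.60555128 (to 8 d.p.).

sqrt(13)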